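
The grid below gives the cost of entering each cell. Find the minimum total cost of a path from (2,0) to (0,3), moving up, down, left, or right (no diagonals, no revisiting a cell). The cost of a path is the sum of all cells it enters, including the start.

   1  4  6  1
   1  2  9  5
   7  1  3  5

20

Take [2,0] -> [1,0] -> [0,0] -> [0,1] -> [0,2] -> [0,3] for a total of 7 + 1 + 1 + 4 + 6 + 1 = 20.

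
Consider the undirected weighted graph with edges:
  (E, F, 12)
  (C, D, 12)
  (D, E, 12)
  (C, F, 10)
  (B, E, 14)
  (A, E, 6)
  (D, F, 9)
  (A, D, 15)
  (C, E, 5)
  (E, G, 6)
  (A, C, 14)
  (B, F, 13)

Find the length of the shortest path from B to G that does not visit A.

20

Routes from B to G avoiding A:
B - E - G: 14 + 6 = 20
B - F - D - C - E - G: 13 + 9 + 12 + 5 + 6 = 45
B - F - D - E - G: 13 + 9 + 12 + 6 = 40
B - F - C - D - E - G: 13 + 10 + 12 + 12 + 6 = 53
B - F - C - E - G: 13 + 10 + 5 + 6 = 34
B - F - E - G: 13 + 12 + 6 = 31
Best route has total 20.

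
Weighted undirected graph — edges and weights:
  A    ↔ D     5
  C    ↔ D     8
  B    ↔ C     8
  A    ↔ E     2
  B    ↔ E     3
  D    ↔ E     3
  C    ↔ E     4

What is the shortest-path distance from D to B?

Comparing a few candidate routes:
D - E - B: 3 + 3 = 6
D - A - E - B: 5 + 2 + 3 = 10
D - E - C - B: 3 + 4 + 8 = 15
D - C - E - B: 8 + 4 + 3 = 15
Best route has total 6.

6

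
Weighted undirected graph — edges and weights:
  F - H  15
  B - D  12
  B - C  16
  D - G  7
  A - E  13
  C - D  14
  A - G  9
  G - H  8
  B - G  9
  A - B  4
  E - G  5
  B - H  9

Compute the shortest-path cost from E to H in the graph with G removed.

26

Candidate routes:
E - A - B - H: 13 + 4 + 9 = 26
Best route has total 26.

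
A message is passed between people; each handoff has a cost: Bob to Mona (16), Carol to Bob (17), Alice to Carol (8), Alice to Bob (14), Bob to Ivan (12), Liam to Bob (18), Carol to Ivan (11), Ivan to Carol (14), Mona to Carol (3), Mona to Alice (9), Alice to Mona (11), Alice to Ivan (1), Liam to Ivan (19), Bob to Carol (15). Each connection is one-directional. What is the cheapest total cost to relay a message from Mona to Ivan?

10

Some routes from Mona to Ivan:
Mona - Alice - Carol - Ivan: 9 + 8 + 11 = 28
Mona - Carol - Ivan: 3 + 11 = 14
Mona - Alice - Ivan: 9 + 1 = 10
Best route has total 10.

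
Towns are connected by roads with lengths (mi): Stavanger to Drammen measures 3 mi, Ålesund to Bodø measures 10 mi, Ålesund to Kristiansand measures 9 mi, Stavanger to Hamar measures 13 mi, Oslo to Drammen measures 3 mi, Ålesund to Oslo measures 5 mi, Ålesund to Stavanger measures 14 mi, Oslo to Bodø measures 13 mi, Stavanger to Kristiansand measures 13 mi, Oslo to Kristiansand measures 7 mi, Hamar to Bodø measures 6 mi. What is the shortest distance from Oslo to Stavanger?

A few of the Oslo→Stavanger routes:
Oslo-Ålesund-Kristiansand-Stavanger: 5 + 9 + 13 = 27
Oslo-Drammen-Stavanger: 3 + 3 = 6
Oslo-Ålesund-Stavanger: 5 + 14 = 19
Oslo-Kristiansand-Stavanger: 7 + 13 = 20
Oslo-Kristiansand-Ålesund-Stavanger: 7 + 9 + 14 = 30
Shortest: 6 mi.

6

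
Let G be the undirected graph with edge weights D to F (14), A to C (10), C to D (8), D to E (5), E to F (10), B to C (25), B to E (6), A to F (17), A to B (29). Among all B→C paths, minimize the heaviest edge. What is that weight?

8

A few of the B→C routes:
B→E→D→C: max(6, 5, 8) = 8
B→E→D→F→A→C: max(6, 5, 14, 17, 10) = 17
B→E→F→D→C: max(6, 10, 14, 8) = 14
Best route has worst link 8.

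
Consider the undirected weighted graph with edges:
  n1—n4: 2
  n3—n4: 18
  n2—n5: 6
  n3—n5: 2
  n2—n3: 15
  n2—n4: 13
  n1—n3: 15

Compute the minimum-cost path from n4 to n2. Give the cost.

13

Paths from n4 to n2:
n4-n3-n2: 18 + 15 = 33
n4-n1-n3-n5-n2: 2 + 15 + 2 + 6 = 25
n4-n1-n3-n2: 2 + 15 + 15 = 32
n4-n3-n5-n2: 18 + 2 + 6 = 26
n4-n2: 13
The minimum is 13.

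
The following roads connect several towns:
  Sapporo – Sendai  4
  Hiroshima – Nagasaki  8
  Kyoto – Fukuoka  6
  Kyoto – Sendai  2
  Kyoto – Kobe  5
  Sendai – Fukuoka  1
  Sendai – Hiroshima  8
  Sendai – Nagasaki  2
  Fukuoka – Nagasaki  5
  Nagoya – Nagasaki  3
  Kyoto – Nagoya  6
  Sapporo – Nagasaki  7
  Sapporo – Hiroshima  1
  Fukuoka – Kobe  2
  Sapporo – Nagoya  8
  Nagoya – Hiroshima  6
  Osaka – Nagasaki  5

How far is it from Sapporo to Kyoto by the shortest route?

Comparing a few candidate routes:
Sapporo → Nagasaki → Sendai → Kyoto: 7 + 2 + 2 = 11
Sapporo → Sendai → Kyoto: 4 + 2 = 6
Sapporo → Sendai → Fukuoka → Kyoto: 4 + 1 + 6 = 11
The minimum is 6.

6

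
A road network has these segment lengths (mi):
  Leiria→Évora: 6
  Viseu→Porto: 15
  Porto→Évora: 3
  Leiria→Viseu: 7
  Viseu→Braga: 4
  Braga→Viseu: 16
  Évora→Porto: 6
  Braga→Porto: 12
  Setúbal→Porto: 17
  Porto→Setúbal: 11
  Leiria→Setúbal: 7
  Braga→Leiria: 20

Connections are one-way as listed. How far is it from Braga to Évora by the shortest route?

Some routes from Braga to Évora:
Braga-Viseu-Porto-Évora: 16 + 15 + 3 = 34
Braga-Porto-Évora: 12 + 3 = 15
Braga-Leiria-Évora: 20 + 6 = 26
The minimum is 15 mi.

15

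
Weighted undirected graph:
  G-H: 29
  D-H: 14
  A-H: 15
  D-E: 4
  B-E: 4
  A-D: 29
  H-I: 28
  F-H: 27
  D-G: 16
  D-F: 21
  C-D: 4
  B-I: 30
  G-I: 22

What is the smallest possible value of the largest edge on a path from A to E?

15

A few of the A→E routes:
A -> H -> I -> G -> D -> E: max(15, 28, 22, 16, 4) = 28
A -> H -> F -> D -> E: max(15, 27, 21, 4) = 27
A -> H -> D -> E: max(15, 14, 4) = 15
A -> H -> G -> D -> E: max(15, 29, 16, 4) = 29
Best route has worst link 15.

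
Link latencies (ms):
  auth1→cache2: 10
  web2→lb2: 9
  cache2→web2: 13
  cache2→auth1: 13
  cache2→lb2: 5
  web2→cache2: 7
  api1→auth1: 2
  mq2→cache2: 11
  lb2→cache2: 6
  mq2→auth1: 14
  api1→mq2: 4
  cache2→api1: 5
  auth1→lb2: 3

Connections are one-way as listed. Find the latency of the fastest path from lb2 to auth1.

13

Paths from lb2 to auth1:
lb2→cache2→api1→auth1: 6 + 5 + 2 = 13
lb2→cache2→api1→mq2→auth1: 6 + 5 + 4 + 14 = 29
lb2→cache2→auth1: 6 + 13 = 19
Shortest: 13 ms.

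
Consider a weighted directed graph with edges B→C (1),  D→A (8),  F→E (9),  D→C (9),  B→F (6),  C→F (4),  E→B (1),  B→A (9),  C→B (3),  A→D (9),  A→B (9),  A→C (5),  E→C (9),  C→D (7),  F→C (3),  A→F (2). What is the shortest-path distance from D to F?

10

Checking several routes:
D-A-C-F: 8 + 5 + 4 = 17
D-C-F: 9 + 4 = 13
D-A-F: 8 + 2 = 10
The minimum is 10.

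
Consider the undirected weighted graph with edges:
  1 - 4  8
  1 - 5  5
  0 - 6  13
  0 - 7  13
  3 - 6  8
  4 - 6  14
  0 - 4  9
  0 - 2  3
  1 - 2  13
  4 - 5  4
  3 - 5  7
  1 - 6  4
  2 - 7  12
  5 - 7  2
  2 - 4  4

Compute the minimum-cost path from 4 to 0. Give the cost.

Comparing a few candidate routes:
4 - 5 - 7 - 2 - 0: 4 + 2 + 12 + 3 = 21
4 - 5 - 7 - 0: 4 + 2 + 13 = 19
4 - 0: 9
4 - 2 - 0: 4 + 3 = 7
Best route has total 7.

7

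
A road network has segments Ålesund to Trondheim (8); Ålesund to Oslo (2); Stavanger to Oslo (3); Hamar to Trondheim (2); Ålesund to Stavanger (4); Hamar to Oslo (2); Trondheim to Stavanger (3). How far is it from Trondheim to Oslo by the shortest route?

4

Checking several routes:
Trondheim -> Hamar -> Oslo: 2 + 2 = 4
Trondheim -> Ålesund -> Oslo: 8 + 2 = 10
Trondheim -> Stavanger -> Ålesund -> Oslo: 3 + 4 + 2 = 9
Trondheim -> Stavanger -> Oslo: 3 + 3 = 6
Best route has total 4.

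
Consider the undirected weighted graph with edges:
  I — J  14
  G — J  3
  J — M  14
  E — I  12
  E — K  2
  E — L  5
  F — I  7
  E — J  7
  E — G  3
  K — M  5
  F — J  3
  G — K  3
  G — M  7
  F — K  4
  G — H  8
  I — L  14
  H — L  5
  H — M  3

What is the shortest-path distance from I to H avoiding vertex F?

Comparing a few candidate routes:
I → E → L → H: 12 + 5 + 5 = 22
I → E → K → M → H: 12 + 2 + 5 + 3 = 22
I → E → G → H: 12 + 3 + 8 = 23
I → L → H: 14 + 5 = 19
Shortest: 19.

19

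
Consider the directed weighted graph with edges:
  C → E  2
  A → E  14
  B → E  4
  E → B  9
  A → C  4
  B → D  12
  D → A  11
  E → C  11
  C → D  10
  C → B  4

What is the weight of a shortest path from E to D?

21

Routes from E to D:
E→B→D: 9 + 12 = 21
E→C→B→D: 11 + 4 + 12 = 27
E→C→D: 11 + 10 = 21
Best route has total 21.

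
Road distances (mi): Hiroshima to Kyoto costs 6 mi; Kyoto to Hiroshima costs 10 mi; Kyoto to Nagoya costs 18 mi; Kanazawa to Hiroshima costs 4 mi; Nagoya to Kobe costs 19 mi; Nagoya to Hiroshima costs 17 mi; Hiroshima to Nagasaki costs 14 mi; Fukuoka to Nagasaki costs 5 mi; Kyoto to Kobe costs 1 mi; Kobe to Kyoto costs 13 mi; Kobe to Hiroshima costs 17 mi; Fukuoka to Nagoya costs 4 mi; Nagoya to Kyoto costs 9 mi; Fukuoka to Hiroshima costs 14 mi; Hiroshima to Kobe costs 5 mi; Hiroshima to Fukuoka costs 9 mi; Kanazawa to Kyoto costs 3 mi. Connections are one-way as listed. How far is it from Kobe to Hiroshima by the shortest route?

17

Paths from Kobe to Hiroshima:
Kobe→Kyoto→Hiroshima: 13 + 10 = 23
Kobe→Hiroshima: 17
Kobe→Kyoto→Nagoya→Hiroshima: 13 + 18 + 17 = 48
Shortest: 17 mi.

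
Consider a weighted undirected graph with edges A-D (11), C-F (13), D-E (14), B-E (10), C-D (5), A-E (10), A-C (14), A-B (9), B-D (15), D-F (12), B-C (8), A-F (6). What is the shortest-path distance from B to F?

Some routes from B to F:
B→A→F: 9 + 6 = 15
B→D→F: 15 + 12 = 27
B→E→A→F: 10 + 10 + 6 = 26
B→C→D→F: 8 + 5 + 12 = 25
B→C→F: 8 + 13 = 21
Best route has total 15.

15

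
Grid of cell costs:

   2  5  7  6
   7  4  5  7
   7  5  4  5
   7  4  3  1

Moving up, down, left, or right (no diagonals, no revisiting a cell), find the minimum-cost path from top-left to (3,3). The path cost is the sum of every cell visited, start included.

Path [0,0] -> [0,1] -> [1,1] -> [1,2] -> [2,2] -> [3,2] -> [3,3]: 2 + 5 + 4 + 5 + 4 + 3 + 1 = 24.

24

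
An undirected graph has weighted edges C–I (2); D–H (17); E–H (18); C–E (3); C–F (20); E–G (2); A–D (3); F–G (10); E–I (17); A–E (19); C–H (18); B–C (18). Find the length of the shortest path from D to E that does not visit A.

35

Candidate routes:
D - H - C - E: 17 + 18 + 3 = 38
D - H - C - I - E: 17 + 18 + 2 + 17 = 54
D - H - E: 17 + 18 = 35
D - H - C - F - G - E: 17 + 18 + 20 + 10 + 2 = 67
Shortest: 35.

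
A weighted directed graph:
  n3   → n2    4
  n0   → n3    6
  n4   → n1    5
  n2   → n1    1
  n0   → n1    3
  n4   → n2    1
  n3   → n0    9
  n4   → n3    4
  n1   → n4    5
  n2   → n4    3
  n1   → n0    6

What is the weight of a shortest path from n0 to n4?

8

Candidate routes:
n0-n1-n4: 3 + 5 = 8
n0-n3-n2-n1-n4: 6 + 4 + 1 + 5 = 16
n0-n3-n2-n4: 6 + 4 + 3 = 13
The minimum is 8.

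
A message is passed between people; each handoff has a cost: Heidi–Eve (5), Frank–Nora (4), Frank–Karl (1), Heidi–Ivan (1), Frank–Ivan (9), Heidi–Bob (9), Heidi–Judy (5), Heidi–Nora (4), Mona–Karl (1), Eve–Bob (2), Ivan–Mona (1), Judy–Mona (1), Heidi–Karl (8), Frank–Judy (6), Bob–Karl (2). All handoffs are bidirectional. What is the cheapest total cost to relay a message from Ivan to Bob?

A few of the Ivan→Bob routes:
Ivan-Heidi-Bob: 1 + 9 = 10
Ivan-Heidi-Judy-Mona-Karl-Bob: 1 + 5 + 1 + 1 + 2 = 10
Ivan-Mona-Karl-Bob: 1 + 1 + 2 = 4
Ivan-Heidi-Eve-Bob: 1 + 5 + 2 = 8
Best route has total 4.

4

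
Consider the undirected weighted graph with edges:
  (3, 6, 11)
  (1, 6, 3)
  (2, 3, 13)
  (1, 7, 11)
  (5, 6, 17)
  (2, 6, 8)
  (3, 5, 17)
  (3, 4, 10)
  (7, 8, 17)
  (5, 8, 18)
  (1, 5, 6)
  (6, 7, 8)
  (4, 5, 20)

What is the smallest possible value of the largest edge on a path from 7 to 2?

Checking several routes:
7 - 6 - 2: max(8, 8) = 8
7 - 6 - 3 - 2: max(8, 11, 13) = 13
7 - 1 - 6 - 2: max(11, 3, 8) = 11
Best route has worst link 8.

8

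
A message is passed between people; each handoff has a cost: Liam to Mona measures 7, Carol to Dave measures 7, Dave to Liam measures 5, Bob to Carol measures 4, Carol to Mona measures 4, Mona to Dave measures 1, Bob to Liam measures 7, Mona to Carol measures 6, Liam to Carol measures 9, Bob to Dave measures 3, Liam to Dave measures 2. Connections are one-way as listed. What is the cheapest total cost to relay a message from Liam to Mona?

7

Paths from Liam to Mona:
Liam-Carol-Mona: 9 + 4 = 13
Liam-Mona: 7
The minimum is 7.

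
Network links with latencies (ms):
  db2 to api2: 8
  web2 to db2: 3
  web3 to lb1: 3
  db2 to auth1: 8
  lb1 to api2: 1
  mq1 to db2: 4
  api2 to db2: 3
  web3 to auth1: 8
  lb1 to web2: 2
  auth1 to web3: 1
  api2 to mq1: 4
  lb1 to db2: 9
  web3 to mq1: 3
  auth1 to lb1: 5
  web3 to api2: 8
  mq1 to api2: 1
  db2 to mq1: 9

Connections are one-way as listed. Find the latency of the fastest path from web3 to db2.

7

Checking several routes:
web3 - lb1 - api2 - db2: 3 + 1 + 3 = 7
web3 - mq1 - db2: 3 + 4 = 7
web3 - mq1 - api2 - db2: 3 + 1 + 3 = 7
Shortest: 7 ms.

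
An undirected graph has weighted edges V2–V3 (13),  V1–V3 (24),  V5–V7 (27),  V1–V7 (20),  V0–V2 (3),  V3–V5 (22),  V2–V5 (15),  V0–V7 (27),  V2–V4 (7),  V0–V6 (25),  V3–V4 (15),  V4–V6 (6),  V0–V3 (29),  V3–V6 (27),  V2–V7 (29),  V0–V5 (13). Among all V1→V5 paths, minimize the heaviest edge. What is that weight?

24

Comparing a few candidate routes:
V1 - V3 - V4 - V2 - V0 - V5: max(24, 15, 7, 3, 13) = 24
V1 - V3 - V2 - V0 - V5: max(24, 13, 3, 13) = 24
V1 - V3 - V4 - V2 - V5: max(24, 15, 7, 15) = 24
V1 - V3 - V2 - V5: max(24, 13, 15) = 24
V1 - V3 - V5: max(24, 22) = 24
The minimum achievable maximum is 24.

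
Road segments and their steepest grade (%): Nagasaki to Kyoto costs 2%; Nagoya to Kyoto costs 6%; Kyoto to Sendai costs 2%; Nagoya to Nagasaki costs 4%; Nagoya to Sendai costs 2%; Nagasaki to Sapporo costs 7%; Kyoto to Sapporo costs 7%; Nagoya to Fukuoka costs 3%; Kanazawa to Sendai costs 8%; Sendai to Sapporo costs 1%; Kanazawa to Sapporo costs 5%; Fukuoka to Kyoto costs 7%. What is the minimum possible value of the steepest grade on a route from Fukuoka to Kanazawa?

5

Checking several routes:
Fukuoka-Nagoya-Kyoto-Sendai-Sapporo-Kanazawa: max(3, 6, 2, 1, 5) = 6
Fukuoka-Nagoya-Sendai-Sapporo-Kanazawa: max(3, 2, 1, 5) = 5
Fukuoka-Nagoya-Nagasaki-Kyoto-Sendai-Sapporo-Kanazawa: max(3, 4, 2, 2, 1, 5) = 5
Smallest bottleneck: 5%.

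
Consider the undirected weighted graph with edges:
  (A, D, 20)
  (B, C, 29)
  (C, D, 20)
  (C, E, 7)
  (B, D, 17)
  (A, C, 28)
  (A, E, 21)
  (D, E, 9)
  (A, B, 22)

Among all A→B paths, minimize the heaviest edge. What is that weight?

A few of the A→B routes:
A-C-E-D-B: max(28, 7, 9, 17) = 28
A-E-C-D-B: max(21, 7, 20, 17) = 21
A-E-D-B: max(21, 9, 17) = 21
A-D-B: max(20, 17) = 20
A-B: max(22) = 22
A-C-D-B: max(28, 20, 17) = 28
Best route has worst link 20.

20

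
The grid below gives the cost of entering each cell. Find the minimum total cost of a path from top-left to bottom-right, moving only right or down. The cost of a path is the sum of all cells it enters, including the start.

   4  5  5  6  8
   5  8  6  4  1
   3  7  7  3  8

One optimal route is r0c0 -> r0c1 -> r0c2 -> r0c3 -> r1c3 -> r1c4 -> r2c4.
Its cost is 4 + 5 + 5 + 6 + 4 + 1 + 8 = 33.
For comparison, the top-then-right route costs 37.

33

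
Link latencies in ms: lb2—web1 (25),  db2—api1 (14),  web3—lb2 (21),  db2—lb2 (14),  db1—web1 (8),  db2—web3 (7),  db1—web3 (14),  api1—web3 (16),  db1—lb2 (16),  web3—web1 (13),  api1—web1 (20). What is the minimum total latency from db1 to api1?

Checking several routes:
db1 → web1 → api1: 8 + 20 = 28
db1 → web1 → web3 → db2 → api1: 8 + 13 + 7 + 14 = 42
db1 → web3 → api1: 14 + 16 = 30
db1 → web1 → web3 → api1: 8 + 13 + 16 = 37
db1 → web3 → db2 → api1: 14 + 7 + 14 = 35
The minimum is 28 ms.

28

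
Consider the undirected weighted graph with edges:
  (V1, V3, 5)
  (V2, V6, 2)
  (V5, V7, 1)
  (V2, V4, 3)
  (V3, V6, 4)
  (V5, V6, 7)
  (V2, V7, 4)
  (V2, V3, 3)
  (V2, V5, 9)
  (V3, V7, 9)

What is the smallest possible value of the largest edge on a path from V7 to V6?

4

Comparing a few candidate routes:
V7→V3→V2→V5→V6: max(9, 3, 9, 7) = 9
V7→V3→V2→V6: max(9, 3, 2) = 9
V7→V2→V3→V6: max(4, 3, 4) = 4
V7→V3→V6: max(9, 4) = 9
V7→V5→V6: max(1, 7) = 7
V7→V2→V6: max(4, 2) = 4
Best route has worst link 4.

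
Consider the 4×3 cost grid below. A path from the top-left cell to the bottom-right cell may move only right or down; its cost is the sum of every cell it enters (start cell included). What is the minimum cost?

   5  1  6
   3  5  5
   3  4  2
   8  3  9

Take (0,0) -> (0,1) -> (1,1) -> (2,1) -> (2,2) -> (3,2) for a total of 5 + 1 + 5 + 4 + 2 + 9 = 26.

26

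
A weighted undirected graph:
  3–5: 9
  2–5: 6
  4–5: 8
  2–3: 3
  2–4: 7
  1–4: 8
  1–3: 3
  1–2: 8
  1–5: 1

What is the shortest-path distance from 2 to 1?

6

Comparing a few candidate routes:
2 - 3 - 5 - 1: 3 + 9 + 1 = 13
2 - 3 - 1: 3 + 3 = 6
2 - 1: 8
2 - 4 - 1: 7 + 8 = 15
2 - 5 - 1: 6 + 1 = 7
Best route has total 6.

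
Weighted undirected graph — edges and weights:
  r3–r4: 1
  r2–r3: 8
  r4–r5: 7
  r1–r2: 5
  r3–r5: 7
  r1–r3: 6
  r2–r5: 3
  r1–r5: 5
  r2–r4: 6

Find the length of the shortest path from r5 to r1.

5

Comparing a few candidate routes:
r5-r4-r3-r1: 7 + 1 + 6 = 14
r5-r3-r1: 7 + 6 = 13
r5-r1: 5
r5-r2-r1: 3 + 5 = 8
r5-r2-r4-r3-r1: 3 + 6 + 1 + 6 = 16
Best route has total 5.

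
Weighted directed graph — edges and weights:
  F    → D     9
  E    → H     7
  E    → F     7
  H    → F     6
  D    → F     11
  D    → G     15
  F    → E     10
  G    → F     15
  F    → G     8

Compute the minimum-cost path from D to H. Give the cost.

Candidate routes:
D→G→F→E→H: 15 + 15 + 10 + 7 = 47
D→F→E→H: 11 + 10 + 7 = 28
The minimum is 28.

28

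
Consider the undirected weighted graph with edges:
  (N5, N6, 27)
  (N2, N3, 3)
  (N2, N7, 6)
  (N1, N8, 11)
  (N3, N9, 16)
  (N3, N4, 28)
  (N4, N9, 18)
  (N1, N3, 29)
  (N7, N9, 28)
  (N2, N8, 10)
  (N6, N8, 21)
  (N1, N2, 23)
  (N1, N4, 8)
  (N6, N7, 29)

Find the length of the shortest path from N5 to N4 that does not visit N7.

Checking several routes:
N5 → N6 → N8 → N1 → N4: 27 + 21 + 11 + 8 = 67
N5 → N6 → N8 → N2 → N3 → N9 → N4: 27 + 21 + 10 + 3 + 16 + 18 = 95
N5 → N6 → N8 → N1 → N2 → N3 → N4: 27 + 21 + 11 + 23 + 3 + 28 = 113
N5 → N6 → N8 → N2 → N3 → N4: 27 + 21 + 10 + 3 + 28 = 89
N5 → N6 → N8 → N2 → N1 → N4: 27 + 21 + 10 + 23 + 8 = 89
N5 → N6 → N8 → N2 → N3 → N1 → N4: 27 + 21 + 10 + 3 + 29 + 8 = 98
Shortest: 67.

67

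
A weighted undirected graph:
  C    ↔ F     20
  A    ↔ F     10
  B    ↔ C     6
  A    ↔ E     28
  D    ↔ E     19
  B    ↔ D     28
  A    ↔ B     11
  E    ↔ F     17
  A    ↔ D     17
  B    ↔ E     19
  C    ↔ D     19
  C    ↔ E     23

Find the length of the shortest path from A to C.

17

Comparing a few candidate routes:
A→F→C: 10 + 20 = 30
A→B→C: 11 + 6 = 17
A→D→C: 17 + 19 = 36
A→F→E→C: 10 + 17 + 23 = 50
A→E→C: 28 + 23 = 51
The minimum is 17.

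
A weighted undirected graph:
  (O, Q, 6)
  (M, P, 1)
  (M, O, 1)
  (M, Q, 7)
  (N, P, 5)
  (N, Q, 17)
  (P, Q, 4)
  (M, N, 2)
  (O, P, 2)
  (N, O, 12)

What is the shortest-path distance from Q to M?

A few of the Q→M routes:
Q -> P -> M: 4 + 1 = 5
Q -> P -> O -> M: 4 + 2 + 1 = 7
Q -> O -> M: 6 + 1 = 7
Best route has total 5.

5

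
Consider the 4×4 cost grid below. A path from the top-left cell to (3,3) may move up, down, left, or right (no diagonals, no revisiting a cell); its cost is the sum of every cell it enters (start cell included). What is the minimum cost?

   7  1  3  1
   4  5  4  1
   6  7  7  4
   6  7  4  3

Best path: [0,0] → [0,1] → [0,2] → [0,3] → [1,3] → [2,3] → [3,3]
Cost: 7 + 1 + 3 + 1 + 1 + 4 + 3 = 20

20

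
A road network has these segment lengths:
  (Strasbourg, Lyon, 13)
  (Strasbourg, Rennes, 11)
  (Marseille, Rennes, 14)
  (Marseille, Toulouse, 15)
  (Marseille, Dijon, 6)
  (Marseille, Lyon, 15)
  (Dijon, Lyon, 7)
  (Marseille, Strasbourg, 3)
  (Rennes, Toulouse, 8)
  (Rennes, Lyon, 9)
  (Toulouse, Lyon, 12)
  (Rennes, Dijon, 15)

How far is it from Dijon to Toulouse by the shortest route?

19

Some routes from Dijon to Toulouse:
Dijon -> Lyon -> Toulouse: 7 + 12 = 19
Dijon -> Marseille -> Toulouse: 6 + 15 = 21
Dijon -> Rennes -> Toulouse: 15 + 8 = 23
Best route has total 19.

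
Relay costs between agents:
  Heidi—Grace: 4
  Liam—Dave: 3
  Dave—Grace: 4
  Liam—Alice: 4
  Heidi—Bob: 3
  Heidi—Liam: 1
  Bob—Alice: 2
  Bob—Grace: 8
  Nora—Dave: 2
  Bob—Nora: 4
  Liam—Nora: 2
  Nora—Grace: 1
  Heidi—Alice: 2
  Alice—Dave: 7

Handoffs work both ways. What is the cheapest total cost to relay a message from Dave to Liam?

Checking several routes:
Dave - Nora - Grace - Heidi - Liam: 2 + 1 + 4 + 1 = 8
Dave - Liam: 3
Dave - Grace - Nora - Liam: 4 + 1 + 2 = 7
Dave - Nora - Liam: 2 + 2 = 4
Best route has total 3.

3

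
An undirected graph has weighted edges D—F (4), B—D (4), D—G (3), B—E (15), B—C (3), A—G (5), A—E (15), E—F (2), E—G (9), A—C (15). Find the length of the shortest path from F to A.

Some routes from F to A:
F → D → B → C → A: 4 + 4 + 3 + 15 = 26
F → E → B → D → G → A: 2 + 15 + 4 + 3 + 5 = 29
F → E → A: 2 + 15 = 17
F → D → G → A: 4 + 3 + 5 = 12
F → E → G → A: 2 + 9 + 5 = 16
Best route has total 12.

12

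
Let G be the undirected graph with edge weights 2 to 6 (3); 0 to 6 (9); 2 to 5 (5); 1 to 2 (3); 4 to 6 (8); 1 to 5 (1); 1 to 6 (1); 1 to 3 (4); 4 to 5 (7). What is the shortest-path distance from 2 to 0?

12

Paths from 2 to 0:
2-6-0: 3 + 9 = 12
2-5-1-6-0: 5 + 1 + 1 + 9 = 16
2-5-4-6-0: 5 + 7 + 8 + 9 = 29
2-1-6-0: 3 + 1 + 9 = 13
2-1-5-4-6-0: 3 + 1 + 7 + 8 + 9 = 28
Best route has total 12.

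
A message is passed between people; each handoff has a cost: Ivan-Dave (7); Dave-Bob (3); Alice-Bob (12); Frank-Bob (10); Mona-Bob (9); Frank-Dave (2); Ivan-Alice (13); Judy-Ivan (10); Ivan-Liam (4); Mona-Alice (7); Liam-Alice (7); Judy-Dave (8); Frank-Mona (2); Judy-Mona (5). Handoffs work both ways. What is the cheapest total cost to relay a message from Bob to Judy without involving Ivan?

A few of the Bob→Judy routes:
Bob → Mona → Judy: 9 + 5 = 14
Bob → Dave → Judy: 3 + 8 = 11
Bob → Frank → Mona → Judy: 10 + 2 + 5 = 17
Bob → Mona → Frank → Dave → Judy: 9 + 2 + 2 + 8 = 21
Bob → Dave → Frank → Mona → Judy: 3 + 2 + 2 + 5 = 12
Bob → Frank → Dave → Judy: 10 + 2 + 8 = 20
Shortest: 11.

11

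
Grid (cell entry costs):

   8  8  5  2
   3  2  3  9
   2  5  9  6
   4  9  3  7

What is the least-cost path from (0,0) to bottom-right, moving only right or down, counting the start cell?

35

One optimal route is r0c0 -> r1c0 -> r1c1 -> r1c2 -> r2c2 -> r3c2 -> r3c3.
Its cost is 8 + 3 + 2 + 3 + 9 + 3 + 7 = 35.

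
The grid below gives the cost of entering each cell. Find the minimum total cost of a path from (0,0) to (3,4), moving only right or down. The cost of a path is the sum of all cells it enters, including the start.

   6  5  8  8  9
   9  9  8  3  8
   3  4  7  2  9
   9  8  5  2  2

Best path: (0,0)→(1,0)→(2,0)→(2,1)→(2,2)→(2,3)→(3,3)→(3,4)
Cost: 6 + 9 + 3 + 4 + 7 + 2 + 2 + 2 = 35

35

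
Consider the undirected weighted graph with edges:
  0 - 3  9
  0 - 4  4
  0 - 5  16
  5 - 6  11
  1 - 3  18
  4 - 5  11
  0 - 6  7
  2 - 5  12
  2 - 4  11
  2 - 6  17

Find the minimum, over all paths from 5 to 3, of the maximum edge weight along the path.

A few of the 5→3 routes:
5→2→4→0→3: max(12, 11, 4, 9) = 12
5→6→0→3: max(11, 7, 9) = 11
5→4→0→3: max(11, 4, 9) = 11
Smallest bottleneck: 11.

11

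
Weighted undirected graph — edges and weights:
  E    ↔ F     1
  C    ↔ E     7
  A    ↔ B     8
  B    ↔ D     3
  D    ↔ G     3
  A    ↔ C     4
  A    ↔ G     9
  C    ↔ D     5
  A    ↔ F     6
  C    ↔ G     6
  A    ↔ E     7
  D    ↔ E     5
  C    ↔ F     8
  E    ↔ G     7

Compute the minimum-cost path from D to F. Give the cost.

Comparing a few candidate routes:
D -> C -> A -> F: 5 + 4 + 6 = 15
D -> G -> E -> F: 3 + 7 + 1 = 11
D -> C -> A -> E -> F: 5 + 4 + 7 + 1 = 17
D -> C -> F: 5 + 8 = 13
D -> C -> E -> F: 5 + 7 + 1 = 13
D -> E -> F: 5 + 1 = 6
Best route has total 6.

6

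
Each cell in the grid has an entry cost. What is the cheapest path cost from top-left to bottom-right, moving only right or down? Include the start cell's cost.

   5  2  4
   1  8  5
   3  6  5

Best path: [0,0] [1,0] [2,0] [2,1] [2,2]
Cost: 5 + 1 + 3 + 6 + 5 = 20
(Top row then right column would cost 21.)

20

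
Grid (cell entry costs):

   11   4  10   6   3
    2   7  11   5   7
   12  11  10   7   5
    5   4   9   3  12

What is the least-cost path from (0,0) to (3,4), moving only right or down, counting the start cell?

One optimal route is r0c0 -> r0c1 -> r0c2 -> r0c3 -> r0c4 -> r1c4 -> r2c4 -> r3c4.
Its cost is 11 + 4 + 10 + 6 + 3 + 7 + 5 + 12 = 58.

58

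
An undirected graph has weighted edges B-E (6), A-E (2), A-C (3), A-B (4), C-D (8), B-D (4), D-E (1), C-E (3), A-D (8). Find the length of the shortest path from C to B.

Comparing a few candidate routes:
C→E→D→B: 3 + 1 + 4 = 8
C→A→E→B: 3 + 2 + 6 = 11
C→A→B: 3 + 4 = 7
C→E→A→B: 3 + 2 + 4 = 9
C→A→E→D→B: 3 + 2 + 1 + 4 = 10
C→E→B: 3 + 6 = 9
Best route has total 7.

7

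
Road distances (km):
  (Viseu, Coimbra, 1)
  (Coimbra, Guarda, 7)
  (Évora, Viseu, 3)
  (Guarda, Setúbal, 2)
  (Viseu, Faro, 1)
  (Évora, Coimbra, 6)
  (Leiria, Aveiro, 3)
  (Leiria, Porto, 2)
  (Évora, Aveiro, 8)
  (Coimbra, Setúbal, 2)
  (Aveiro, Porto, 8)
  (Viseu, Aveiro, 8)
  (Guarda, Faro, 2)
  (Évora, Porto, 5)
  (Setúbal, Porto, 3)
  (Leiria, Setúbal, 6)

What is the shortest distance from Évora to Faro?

Some routes from Évora to Faro:
Évora → Porto → Setúbal → Guarda → Faro: 5 + 3 + 2 + 2 = 12
Évora → Coimbra → Viseu → Faro: 6 + 1 + 1 = 8
Évora → Coimbra → Setúbal → Guarda → Faro: 6 + 2 + 2 + 2 = 12
Évora → Viseu → Coimbra → Setúbal → Guarda → Faro: 3 + 1 + 2 + 2 + 2 = 10
Évora → Viseu → Faro: 3 + 1 = 4
Évora → Porto → Setúbal → Coimbra → Viseu → Faro: 5 + 3 + 2 + 1 + 1 = 12
The minimum is 4 km.

4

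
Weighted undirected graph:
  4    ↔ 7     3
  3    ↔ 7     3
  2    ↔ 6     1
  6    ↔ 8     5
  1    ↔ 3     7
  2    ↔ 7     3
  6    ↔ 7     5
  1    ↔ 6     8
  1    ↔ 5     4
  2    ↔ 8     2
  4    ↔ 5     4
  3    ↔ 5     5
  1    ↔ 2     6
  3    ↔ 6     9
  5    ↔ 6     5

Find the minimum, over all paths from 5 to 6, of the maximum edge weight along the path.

Checking several routes:
5 - 3 - 7 - 2 - 6: max(5, 3, 3, 1) = 5
5 - 3 - 7 - 6: max(5, 3, 5) = 5
5 - 6: max(5) = 5
5 - 4 - 7 - 2 - 6: max(4, 3, 3, 1) = 4
Best route has worst link 4.

4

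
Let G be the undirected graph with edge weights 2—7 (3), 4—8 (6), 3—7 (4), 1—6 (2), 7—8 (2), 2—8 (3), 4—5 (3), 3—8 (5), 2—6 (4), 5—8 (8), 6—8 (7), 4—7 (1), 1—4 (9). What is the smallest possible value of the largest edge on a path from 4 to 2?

Some routes from 4 to 2:
4 -> 7 -> 2: max(1, 3) = 3
4 -> 7 -> 3 -> 8 -> 2: max(1, 4, 5, 3) = 5
4 -> 8 -> 7 -> 2: max(6, 2, 3) = 6
4 -> 7 -> 8 -> 2: max(1, 2, 3) = 3
The minimum achievable maximum is 3.

3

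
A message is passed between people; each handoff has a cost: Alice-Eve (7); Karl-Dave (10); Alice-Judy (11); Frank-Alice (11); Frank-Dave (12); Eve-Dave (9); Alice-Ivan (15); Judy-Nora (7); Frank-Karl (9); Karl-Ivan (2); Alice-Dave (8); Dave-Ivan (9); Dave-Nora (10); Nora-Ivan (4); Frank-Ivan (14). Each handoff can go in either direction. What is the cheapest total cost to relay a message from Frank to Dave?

A few of the Frank→Dave routes:
Frank-Dave: 12
Frank-Karl-Dave: 9 + 10 = 19
Frank-Karl-Ivan-Nora-Dave: 9 + 2 + 4 + 10 = 25
Frank-Ivan-Dave: 14 + 9 = 23
Frank-Alice-Dave: 11 + 8 = 19
Frank-Karl-Ivan-Dave: 9 + 2 + 9 = 20
The minimum is 12.

12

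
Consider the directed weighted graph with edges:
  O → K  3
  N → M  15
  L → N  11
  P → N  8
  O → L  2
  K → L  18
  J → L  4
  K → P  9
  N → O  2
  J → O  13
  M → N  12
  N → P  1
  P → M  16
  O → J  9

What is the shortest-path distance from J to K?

16

Routes from J to K:
J - O - K: 13 + 3 = 16
J - L - N - O - K: 4 + 11 + 2 + 3 = 20
The minimum is 16.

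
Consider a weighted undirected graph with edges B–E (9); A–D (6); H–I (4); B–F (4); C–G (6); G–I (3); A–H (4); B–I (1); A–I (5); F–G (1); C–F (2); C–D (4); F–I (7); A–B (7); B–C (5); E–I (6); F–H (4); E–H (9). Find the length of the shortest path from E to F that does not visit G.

11

Checking several routes:
E -> I -> H -> F: 6 + 4 + 4 = 14
E -> H -> F: 9 + 4 = 13
E -> I -> B -> F: 6 + 1 + 4 = 11
E -> I -> F: 6 + 7 = 13
E -> B -> F: 9 + 4 = 13
Shortest: 11.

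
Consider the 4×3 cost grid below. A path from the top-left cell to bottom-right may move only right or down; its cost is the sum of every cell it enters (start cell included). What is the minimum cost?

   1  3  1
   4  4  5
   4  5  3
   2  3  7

20

One optimal route is r0c0→r0c1→r0c2→r1c2→r2c2→r3c2.
Its cost is 1 + 3 + 1 + 5 + 3 + 7 = 20.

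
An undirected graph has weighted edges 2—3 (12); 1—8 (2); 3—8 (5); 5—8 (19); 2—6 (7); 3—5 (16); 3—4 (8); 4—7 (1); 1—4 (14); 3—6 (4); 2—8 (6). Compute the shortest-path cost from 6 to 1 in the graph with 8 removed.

Paths from 6 to 1 avoiding 8:
6-3-4-1: 4 + 8 + 14 = 26
6-2-3-4-1: 7 + 12 + 8 + 14 = 41
Best route has total 26.

26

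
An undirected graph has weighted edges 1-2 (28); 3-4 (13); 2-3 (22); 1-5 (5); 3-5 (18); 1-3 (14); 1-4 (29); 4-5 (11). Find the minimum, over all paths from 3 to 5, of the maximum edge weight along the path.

Comparing a few candidate routes:
3 → 5: max(18) = 18
3 → 2 → 1 → 4 → 5: max(22, 28, 29, 11) = 29
3 → 4 → 1 → 5: max(13, 29, 5) = 29
3 → 1 → 5: max(14, 5) = 14
3 → 2 → 1 → 5: max(22, 28, 5) = 28
3 → 4 → 5: max(13, 11) = 13
The minimum achievable maximum is 13.

13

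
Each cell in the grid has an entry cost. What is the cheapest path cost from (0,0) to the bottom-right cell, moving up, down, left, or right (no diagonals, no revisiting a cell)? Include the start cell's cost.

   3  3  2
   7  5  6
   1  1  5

One optimal route is (0,0) -> (0,1) -> (1,1) -> (2,1) -> (2,2).
Its cost is 3 + 3 + 5 + 1 + 5 = 17.

17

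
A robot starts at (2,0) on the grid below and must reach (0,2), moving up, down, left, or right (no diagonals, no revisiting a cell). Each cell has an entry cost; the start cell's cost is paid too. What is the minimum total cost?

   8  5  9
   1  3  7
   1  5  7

19

One optimal route is [2,0]→[1,0]→[1,1]→[0,1]→[0,2].
Its cost is 1 + 1 + 3 + 5 + 9 = 19.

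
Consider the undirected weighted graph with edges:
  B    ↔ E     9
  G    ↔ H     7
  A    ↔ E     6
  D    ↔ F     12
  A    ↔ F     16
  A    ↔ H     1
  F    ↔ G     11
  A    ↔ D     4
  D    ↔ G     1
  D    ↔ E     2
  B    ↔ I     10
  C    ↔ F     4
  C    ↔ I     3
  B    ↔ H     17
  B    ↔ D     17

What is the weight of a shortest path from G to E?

A few of the G→E routes:
G → D → E: 1 + 2 = 3
G → D → A → E: 1 + 4 + 6 = 11
G → H → A → E: 7 + 1 + 6 = 14
G → H → A → D → E: 7 + 1 + 4 + 2 = 14
Shortest: 3.

3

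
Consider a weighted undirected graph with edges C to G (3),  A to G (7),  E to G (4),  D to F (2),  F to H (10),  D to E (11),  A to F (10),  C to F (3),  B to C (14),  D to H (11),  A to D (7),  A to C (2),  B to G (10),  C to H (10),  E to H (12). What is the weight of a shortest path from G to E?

Some routes from G to E:
G -> C -> H -> E: 3 + 10 + 12 = 25
G -> A -> C -> F -> D -> E: 7 + 2 + 3 + 2 + 11 = 25
G -> C -> A -> D -> E: 3 + 2 + 7 + 11 = 23
G -> E: 4
G -> C -> F -> D -> E: 3 + 3 + 2 + 11 = 19
G -> A -> D -> E: 7 + 7 + 11 = 25
Shortest: 4.

4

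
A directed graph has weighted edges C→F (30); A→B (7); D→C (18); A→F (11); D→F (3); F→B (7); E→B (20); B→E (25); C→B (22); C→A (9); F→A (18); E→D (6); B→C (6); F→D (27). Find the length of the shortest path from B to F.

26

Comparing a few candidate routes:
B -> E -> D -> C -> A -> F: 25 + 6 + 18 + 9 + 11 = 69
B -> C -> F: 6 + 30 = 36
B -> E -> D -> F: 25 + 6 + 3 = 34
B -> C -> A -> F: 6 + 9 + 11 = 26
Best route has total 26.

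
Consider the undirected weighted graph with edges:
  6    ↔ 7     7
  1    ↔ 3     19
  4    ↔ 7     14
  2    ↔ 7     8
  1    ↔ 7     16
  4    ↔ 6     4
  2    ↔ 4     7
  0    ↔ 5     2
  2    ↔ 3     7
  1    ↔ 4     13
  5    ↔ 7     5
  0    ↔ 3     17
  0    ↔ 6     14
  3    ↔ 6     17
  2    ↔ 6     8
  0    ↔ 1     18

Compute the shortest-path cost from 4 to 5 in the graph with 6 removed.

Some routes from 4 to 5 avoiding 6:
4→2→3→0→5: 7 + 7 + 17 + 2 = 33
4→7→5: 14 + 5 = 19
4→2→7→5: 7 + 8 + 5 = 20
4→1→0→5: 13 + 18 + 2 = 33
Shortest: 19.

19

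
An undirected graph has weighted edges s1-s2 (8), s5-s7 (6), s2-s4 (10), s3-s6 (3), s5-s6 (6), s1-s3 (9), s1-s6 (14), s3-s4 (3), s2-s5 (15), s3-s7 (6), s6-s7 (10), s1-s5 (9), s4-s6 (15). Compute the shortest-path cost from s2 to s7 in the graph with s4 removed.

21

Comparing a few candidate routes:
s2-s5-s6-s3-s7: 15 + 6 + 3 + 6 = 30
s2-s1-s3-s6-s7: 8 + 9 + 3 + 10 = 30
s2-s1-s5-s7: 8 + 9 + 6 = 23
s2-s1-s6-s3-s7: 8 + 14 + 3 + 6 = 31
s2-s5-s7: 15 + 6 = 21
s2-s1-s3-s7: 8 + 9 + 6 = 23
The minimum is 21.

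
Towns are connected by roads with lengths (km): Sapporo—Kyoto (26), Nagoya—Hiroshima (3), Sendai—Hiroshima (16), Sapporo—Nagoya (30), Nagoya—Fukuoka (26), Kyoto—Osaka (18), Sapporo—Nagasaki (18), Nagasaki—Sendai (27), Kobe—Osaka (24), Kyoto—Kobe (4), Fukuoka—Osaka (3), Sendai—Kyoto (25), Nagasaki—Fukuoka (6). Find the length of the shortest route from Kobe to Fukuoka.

25

A few of the Kobe→Fukuoka routes:
Kobe - Osaka - Fukuoka: 24 + 3 = 27
Kobe - Kyoto - Sendai - Hiroshima - Nagoya - Fukuoka: 4 + 25 + 16 + 3 + 26 = 74
Kobe - Kyoto - Sapporo - Nagoya - Fukuoka: 4 + 26 + 30 + 26 = 86
Kobe - Kyoto - Osaka - Fukuoka: 4 + 18 + 3 = 25
Kobe - Kyoto - Sapporo - Nagasaki - Fukuoka: 4 + 26 + 18 + 6 = 54
Kobe - Kyoto - Sendai - Nagasaki - Fukuoka: 4 + 25 + 27 + 6 = 62
Shortest: 25 km.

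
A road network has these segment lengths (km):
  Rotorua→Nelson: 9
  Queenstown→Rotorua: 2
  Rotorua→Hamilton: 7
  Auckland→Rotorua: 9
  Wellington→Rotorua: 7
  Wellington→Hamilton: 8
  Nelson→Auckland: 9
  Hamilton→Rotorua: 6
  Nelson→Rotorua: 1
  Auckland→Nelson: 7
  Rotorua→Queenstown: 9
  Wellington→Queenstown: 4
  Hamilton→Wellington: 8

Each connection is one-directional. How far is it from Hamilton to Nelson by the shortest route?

Routes from Hamilton to Nelson:
Hamilton→Wellington→Queenstown→Rotorua→Nelson: 8 + 4 + 2 + 9 = 23
Hamilton→Wellington→Rotorua→Nelson: 8 + 7 + 9 = 24
Hamilton→Rotorua→Nelson: 6 + 9 = 15
The minimum is 15 km.

15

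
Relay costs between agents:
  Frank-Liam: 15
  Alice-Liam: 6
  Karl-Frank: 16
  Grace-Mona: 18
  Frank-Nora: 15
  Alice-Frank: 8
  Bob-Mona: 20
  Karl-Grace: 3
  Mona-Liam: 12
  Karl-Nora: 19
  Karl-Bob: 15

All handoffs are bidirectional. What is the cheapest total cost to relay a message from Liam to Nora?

29

Some routes from Liam to Nora:
Liam→Mona→Grace→Karl→Nora: 12 + 18 + 3 + 19 = 52
Liam→Alice→Frank→Karl→Nora: 6 + 8 + 16 + 19 = 49
Liam→Alice→Frank→Nora: 6 + 8 + 15 = 29
Liam→Frank→Nora: 15 + 15 = 30
Liam→Frank→Karl→Nora: 15 + 16 + 19 = 50
Liam→Mona→Grace→Karl→Frank→Nora: 12 + 18 + 3 + 16 + 15 = 64
Best route has total 29.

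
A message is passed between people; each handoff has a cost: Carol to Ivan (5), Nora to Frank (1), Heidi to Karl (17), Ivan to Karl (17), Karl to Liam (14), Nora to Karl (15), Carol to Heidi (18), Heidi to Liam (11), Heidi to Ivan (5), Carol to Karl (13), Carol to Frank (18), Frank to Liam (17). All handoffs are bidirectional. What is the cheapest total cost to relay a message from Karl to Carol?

Some routes from Karl to Carol:
Karl - Ivan - Carol: 17 + 5 = 22
Karl - Carol: 13
Karl - Heidi - Ivan - Carol: 17 + 5 + 5 = 27
Best route has total 13.

13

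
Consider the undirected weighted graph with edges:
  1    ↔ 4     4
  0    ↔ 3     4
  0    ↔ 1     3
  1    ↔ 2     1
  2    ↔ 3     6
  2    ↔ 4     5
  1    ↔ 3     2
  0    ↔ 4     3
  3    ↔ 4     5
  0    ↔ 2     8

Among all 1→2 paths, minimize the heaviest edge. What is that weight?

1

A few of the 1→2 routes:
1→0→4→2: max(3, 3, 5) = 5
1→3→0→4→2: max(2, 4, 3, 5) = 5
1→3→4→2: max(2, 5, 5) = 5
1→2: max(1) = 1
Smallest bottleneck: 1.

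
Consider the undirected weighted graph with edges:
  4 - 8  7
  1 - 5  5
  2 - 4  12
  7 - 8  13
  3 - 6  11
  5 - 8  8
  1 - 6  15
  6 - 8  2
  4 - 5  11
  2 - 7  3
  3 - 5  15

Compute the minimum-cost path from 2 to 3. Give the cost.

Checking several routes:
2→4→8→6→3: 12 + 7 + 2 + 11 = 32
2→7→8→6→3: 3 + 13 + 2 + 11 = 29
2→4→5→3: 12 + 11 + 15 = 38
Shortest: 29.

29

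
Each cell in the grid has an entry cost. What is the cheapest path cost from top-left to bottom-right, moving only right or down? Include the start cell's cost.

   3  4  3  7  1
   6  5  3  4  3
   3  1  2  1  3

19

Path [0,0]→[0,1]→[0,2]→[1,2]→[2,2]→[2,3]→[2,4]: 3 + 4 + 3 + 3 + 2 + 1 + 3 = 19.
(Top row then right column would cost 24.)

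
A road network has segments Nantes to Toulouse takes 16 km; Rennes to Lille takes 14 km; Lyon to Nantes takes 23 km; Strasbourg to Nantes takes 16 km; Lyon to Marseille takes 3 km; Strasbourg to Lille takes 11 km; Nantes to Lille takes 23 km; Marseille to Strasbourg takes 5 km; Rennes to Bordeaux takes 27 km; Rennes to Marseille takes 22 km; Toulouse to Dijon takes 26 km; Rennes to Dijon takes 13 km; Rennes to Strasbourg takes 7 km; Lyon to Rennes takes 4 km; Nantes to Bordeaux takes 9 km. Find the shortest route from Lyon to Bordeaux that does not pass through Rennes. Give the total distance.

Candidate routes:
Lyon → Marseille → Strasbourg → Nantes → Bordeaux: 3 + 5 + 16 + 9 = 33
Lyon → Nantes → Bordeaux: 23 + 9 = 32
Lyon → Marseille → Strasbourg → Lille → Nantes → Bordeaux: 3 + 5 + 11 + 23 + 9 = 51
The minimum is 32 km.

32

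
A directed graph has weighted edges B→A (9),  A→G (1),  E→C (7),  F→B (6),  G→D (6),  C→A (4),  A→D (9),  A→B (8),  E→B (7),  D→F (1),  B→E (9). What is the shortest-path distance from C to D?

Routes from C to D:
C - A - D: 4 + 9 = 13
C - A - G - D: 4 + 1 + 6 = 11
Best route has total 11.

11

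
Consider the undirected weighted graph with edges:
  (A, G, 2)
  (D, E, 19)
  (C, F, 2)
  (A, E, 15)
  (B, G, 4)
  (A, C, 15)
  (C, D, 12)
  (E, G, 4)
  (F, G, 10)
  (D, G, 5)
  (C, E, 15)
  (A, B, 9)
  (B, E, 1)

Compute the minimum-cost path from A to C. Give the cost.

14

Checking several routes:
A → G → D → C: 2 + 5 + 12 = 19
A → C: 15
A → G → E → C: 2 + 4 + 15 = 21
A → G → F → C: 2 + 10 + 2 = 14
A → G → B → E → C: 2 + 4 + 1 + 15 = 22
Best route has total 14.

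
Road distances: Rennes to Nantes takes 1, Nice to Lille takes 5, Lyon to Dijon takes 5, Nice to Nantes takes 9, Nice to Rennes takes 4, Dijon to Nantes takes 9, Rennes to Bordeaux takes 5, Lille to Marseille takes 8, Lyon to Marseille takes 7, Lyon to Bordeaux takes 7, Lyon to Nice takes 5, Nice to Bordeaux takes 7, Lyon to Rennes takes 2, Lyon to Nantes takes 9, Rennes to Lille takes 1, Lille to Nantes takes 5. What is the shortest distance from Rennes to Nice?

4

Comparing a few candidate routes:
Rennes - Nice: 4
Rennes - Nantes - Nice: 1 + 9 = 10
Rennes - Lyon - Nice: 2 + 5 = 7
Rennes - Lille - Nice: 1 + 5 = 6
Rennes - Bordeaux - Nice: 5 + 7 = 12
Rennes - Nantes - Lille - Nice: 1 + 5 + 5 = 11
Shortest: 4.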